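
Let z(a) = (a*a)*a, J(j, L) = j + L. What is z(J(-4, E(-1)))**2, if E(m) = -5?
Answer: 531441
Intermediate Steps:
J(j, L) = L + j
z(a) = a**3 (z(a) = a**2*a = a**3)
z(J(-4, E(-1)))**2 = ((-5 - 4)**3)**2 = ((-9)**3)**2 = (-729)**2 = 531441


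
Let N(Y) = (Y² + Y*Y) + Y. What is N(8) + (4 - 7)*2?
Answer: 130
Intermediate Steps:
N(Y) = Y + 2*Y² (N(Y) = (Y² + Y²) + Y = 2*Y² + Y = Y + 2*Y²)
N(8) + (4 - 7)*2 = 8*(1 + 2*8) + (4 - 7)*2 = 8*(1 + 16) - 3*2 = 8*17 - 6 = 136 - 6 = 130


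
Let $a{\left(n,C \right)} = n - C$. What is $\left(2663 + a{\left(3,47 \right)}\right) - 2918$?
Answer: $-299$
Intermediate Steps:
$\left(2663 + a{\left(3,47 \right)}\right) - 2918 = \left(2663 + \left(3 - 47\right)\right) - 2918 = \left(2663 - 44\right) - 2918 = 2619 - 2918 = -299$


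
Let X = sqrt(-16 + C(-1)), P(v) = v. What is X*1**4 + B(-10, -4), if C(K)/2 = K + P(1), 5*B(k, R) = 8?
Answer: 8/5 + 4*I ≈ 1.6 + 4.0*I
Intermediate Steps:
B(k, R) = 8/5 (B(k, R) = (1/5)*8 = 8/5)
C(K) = 2 + 2*K (C(K) = 2*(K + 1) = 2*(1 + K) = 2 + 2*K)
X = 4*I (X = sqrt(-16 + (2 + 2*(-1))) = sqrt(-16 + (2 - 2)) = sqrt(-16 + 0) = sqrt(-16) = 4*I ≈ 4.0*I)
X*1**4 + B(-10, -4) = (4*I)*1**4 + 8/5 = (4*I)*1 + 8/5 = 4*I + 8/5 = 8/5 + 4*I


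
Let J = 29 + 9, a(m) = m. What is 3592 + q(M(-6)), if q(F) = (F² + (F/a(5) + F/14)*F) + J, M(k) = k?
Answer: 128652/35 ≈ 3675.8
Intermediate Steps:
J = 38
q(F) = 38 + 89*F²/70 (q(F) = (F² + (F/5 + F/14)*F) + 38 = (F² + (19*F/70)*F) + 38 = (F² + 19*F²/70) + 38 = 89*F²/70 + 38 = 38 + 89*F²/70)
3592 + q(M(-6)) = 3592 + (38 + (89/70)*(-6)²) = 3592 + (38 + (89/70)*36) = 3592 + (38 + 1602/35) = 3592 + 2932/35 = 128652/35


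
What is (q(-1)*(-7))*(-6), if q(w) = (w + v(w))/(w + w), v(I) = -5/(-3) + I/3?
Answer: -7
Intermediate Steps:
v(I) = 5/3 + I/3 (v(I) = -5*(-1/3) + I*(1/3) = 5/3 + I/3)
q(w) = (5/3 + 4*w/3)/(2*w) (q(w) = (w + (5/3 + w/3))/(w + w) = (5/3 + 4*w/3)/((2*w)) = (5/3 + 4*w/3)*(1/(2*w)) = (5/3 + 4*w/3)/(2*w))
(q(-1)*(-7))*(-6) = (((1/6)*(5 + 4*(-1))/(-1))*(-7))*(-6) = (((1/6)*(-1)*(5 - 4))*(-7))*(-6) = (((1/6)*(-1)*1)*(-7))*(-6) = -1/6*(-7)*(-6) = (7/6)*(-6) = -7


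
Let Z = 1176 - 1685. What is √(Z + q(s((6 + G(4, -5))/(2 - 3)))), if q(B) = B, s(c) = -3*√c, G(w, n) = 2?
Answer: √(-509 - 6*I*√2) ≈ 0.188 - 22.562*I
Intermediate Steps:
Z = -509
√(Z + q(s((6 + G(4, -5))/(2 - 3)))) = √(-509 - 3*I*√(6 + 2)) = √(-509 - 3*2*I*√2) = √(-509 - 6*I*√2)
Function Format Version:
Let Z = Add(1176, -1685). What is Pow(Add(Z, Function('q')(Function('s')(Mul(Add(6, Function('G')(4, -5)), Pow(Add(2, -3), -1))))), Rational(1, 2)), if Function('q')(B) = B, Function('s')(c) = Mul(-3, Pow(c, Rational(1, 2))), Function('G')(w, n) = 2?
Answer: Pow(Add(-509, Mul(-6, I, Pow(2, Rational(1, 2)))), Rational(1, 2)) ≈ Add(0.1880, Mul(-22.562, I))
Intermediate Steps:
Z = -509
Pow(Add(Z, Function('q')(Function('s')(Mul(Add(6, Function('G')(4, -5)), Pow(Add(2, -3), -1))))), Rational(1, 2)) = Pow(Add(-509, Mul(-3, Pow(Mul(Add(6, 2), Pow(Add(2, -3), -1)), Rational(1, 2)))), Rational(1, 2)) = Pow(Add(-509, Mul(-3, Pow(Mul(8, Pow(-1, -1)), Rational(1, 2)))), Rational(1, 2)) = Pow(Add(-509, Mul(-3, Pow(Mul(8, -1), Rational(1, 2)))), Rational(1, 2)) = Pow(Add(-509, Mul(-3, Pow(-8, Rational(1, 2)))), Rational(1, 2)) = Pow(Add(-509, Mul(-3, Mul(2, I, Pow(2, Rational(1, 2))))), Rational(1, 2)) = Pow(Add(-509, Mul(-6, I, Pow(2, Rational(1, 2)))), Rational(1, 2))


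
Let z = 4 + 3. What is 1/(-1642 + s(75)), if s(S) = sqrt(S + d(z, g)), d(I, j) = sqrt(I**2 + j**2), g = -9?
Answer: -1/(1642 - sqrt(75 + sqrt(130))) ≈ -0.00061248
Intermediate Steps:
z = 7
s(S) = sqrt(S + sqrt(130)) (s(S) = sqrt(S + sqrt(7**2 + (-9)**2)) = sqrt(S + sqrt(49 + 81)) = sqrt(S + sqrt(130)))
1/(-1642 + s(75)) = 1/(-1642 + sqrt(75 + sqrt(130)))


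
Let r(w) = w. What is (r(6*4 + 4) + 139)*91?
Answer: 15197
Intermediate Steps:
(r(6*4 + 4) + 139)*91 = ((6*4 + 4) + 139)*91 = ((24 + 4) + 139)*91 = (28 + 139)*91 = 167*91 = 15197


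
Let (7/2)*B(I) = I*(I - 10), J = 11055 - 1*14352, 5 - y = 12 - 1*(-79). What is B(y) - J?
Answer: 39591/7 ≈ 5655.9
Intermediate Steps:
y = -86 (y = 5 - (12 - 1*(-79)) = 5 - (12 + 79) = 5 - 1*91 = 5 - 91 = -86)
J = -3297 (J = 11055 - 14352 = -3297)
B(I) = 2*I*(-10 + I)/7 (B(I) = 2*(I*(I - 10))/7 = 2*(I*(-10 + I))/7 = 2*I*(-10 + I)/7)
B(y) - J = (2/7)*(-86)*(-10 - 86) - 1*(-3297) = (2/7)*(-86)*(-96) + 3297 = 16512/7 + 3297 = 39591/7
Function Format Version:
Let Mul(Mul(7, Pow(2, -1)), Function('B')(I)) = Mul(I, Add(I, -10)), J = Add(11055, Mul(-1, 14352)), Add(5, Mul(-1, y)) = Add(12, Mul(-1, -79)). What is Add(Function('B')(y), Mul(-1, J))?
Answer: Rational(39591, 7) ≈ 5655.9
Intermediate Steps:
y = -86 (y = Add(5, Mul(-1, Add(12, Mul(-1, -79)))) = Add(5, Mul(-1, Add(12, 79))) = Add(5, Mul(-1, 91)) = Add(5, -91) = -86)
J = -3297 (J = Add(11055, -14352) = -3297)
Function('B')(I) = Mul(Rational(2, 7), I, Add(-10, I)) (Function('B')(I) = Mul(Rational(2, 7), Mul(I, Add(I, -10))) = Mul(Rational(2, 7), Mul(I, Add(-10, I))) = Mul(Rational(2, 7), I, Add(-10, I)))
Add(Function('B')(y), Mul(-1, J)) = Add(Mul(Rational(2, 7), -86, Add(-10, -86)), Mul(-1, -3297)) = Add(Mul(Rational(2, 7), -86, -96), 3297) = Add(Rational(16512, 7), 3297) = Rational(39591, 7)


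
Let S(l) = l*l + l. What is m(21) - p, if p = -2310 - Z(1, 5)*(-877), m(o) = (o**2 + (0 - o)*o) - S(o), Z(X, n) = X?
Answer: 971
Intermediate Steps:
S(l) = l + l**2 (S(l) = l**2 + l = l + l**2)
m(o) = -o*(1 + o) (m(o) = (o**2 + (0 - o)*o) - o*(1 + o) = (o**2 + (-o)*o) - o*(1 + o) = (o**2 - o**2) - o*(1 + o) = 0 - o*(1 + o) = -o*(1 + o))
p = -1433 (p = -2310 - (-877) = -2310 - 1*(-877) = -2310 + 877 = -1433)
m(21) - p = -1*21*(1 + 21) - 1*(-1433) = -1*21*22 + 1433 = -462 + 1433 = 971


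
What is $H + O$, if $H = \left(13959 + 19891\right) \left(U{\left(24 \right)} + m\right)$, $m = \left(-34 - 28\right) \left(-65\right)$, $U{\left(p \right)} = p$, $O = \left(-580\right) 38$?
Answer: $137205860$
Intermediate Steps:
$O = -22040$
$m = 4030$ ($m = \left(-34 + \left(-37 + 9\right)\right) \left(-65\right) = \left(-34 - 28\right) \left(-65\right) = \left(-62\right) \left(-65\right) = 4030$)
$H = 137227900$ ($H = \left(13959 + 19891\right) \left(24 + 4030\right) = 33850 \cdot 4054 = 137227900$)
$H + O = 137227900 - 22040 = 137205860$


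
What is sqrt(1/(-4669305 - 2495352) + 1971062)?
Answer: sqrt(11242129496733836509)/2388219 ≈ 1403.9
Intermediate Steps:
sqrt(1/(-4669305 - 2495352) + 1971062) = sqrt(1/(-7164657) + 1971062) = sqrt(-1/7164657 + 1971062) = sqrt(14121983155733/7164657) = sqrt(11242129496733836509)/2388219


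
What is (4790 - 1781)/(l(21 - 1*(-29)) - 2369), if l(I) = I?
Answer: -1003/773 ≈ -1.2975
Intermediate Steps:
(4790 - 1781)/(l(21 - 1*(-29)) - 2369) = (4790 - 1781)/((21 - 1*(-29)) - 2369) = 3009/((21 + 29) - 2369) = 3009/(50 - 2369) = 3009/(-2319) = 3009*(-1/2319) = -1003/773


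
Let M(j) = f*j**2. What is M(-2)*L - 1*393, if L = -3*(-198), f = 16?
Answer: 37623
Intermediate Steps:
M(j) = 16*j**2
L = 594
M(-2)*L - 1*393 = (16*(-2)**2)*594 - 1*393 = (16*4)*594 - 393 = 64*594 - 393 = 38016 - 393 = 37623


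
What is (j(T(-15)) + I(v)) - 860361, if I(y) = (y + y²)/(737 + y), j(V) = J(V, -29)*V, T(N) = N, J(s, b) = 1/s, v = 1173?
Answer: -820955249/955 ≈ -8.5964e+5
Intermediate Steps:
j(V) = 1 (j(V) = V/V = 1)
I(y) = (y + y²)/(737 + y)
(j(T(-15)) + I(v)) - 860361 = (1 + 1173*(1 + 1173)/(737 + 1173)) - 860361 = (1 + 1173*1174/1910) - 860361 = (1 + 1173*(1/1910)*1174) - 860361 = (1 + 688551/955) - 860361 = 689506/955 - 860361 = -820955249/955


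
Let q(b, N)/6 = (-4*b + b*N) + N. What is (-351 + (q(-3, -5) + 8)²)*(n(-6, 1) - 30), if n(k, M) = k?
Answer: -692964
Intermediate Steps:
q(b, N) = -24*b + 6*N + 6*N*b (q(b, N) = 6*((-4*b + b*N) + N) = 6*((-4*b + N*b) + N) = 6*(N - 4*b + N*b) = -24*b + 6*N + 6*N*b)
(-351 + (q(-3, -5) + 8)²)*(n(-6, 1) - 30) = (-351 + ((-24*(-3) + 6*(-5) + 6*(-5)*(-3)) + 8)²)*(-6 - 30) = (-351 + ((72 - 30 + 90) + 8)²)*(-36) = (-351 + (132 + 8)²)*(-36) = (-351 + 140²)*(-36) = (-351 + 19600)*(-36) = 19249*(-36) = -692964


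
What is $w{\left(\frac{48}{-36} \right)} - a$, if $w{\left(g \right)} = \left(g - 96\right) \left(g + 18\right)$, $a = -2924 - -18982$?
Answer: $- \frac{159122}{9} \approx -17680.0$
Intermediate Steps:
$a = 16058$ ($a = -2924 + 18982 = 16058$)
$w{\left(g \right)} = \left(-96 + g\right) \left(18 + g\right)$
$w{\left(\frac{48}{-36} \right)} - a = \left(-1728 + \left(\frac{48}{-36}\right)^{2} - 78 \frac{48}{-36}\right) - 16058 = \left(-1728 + \left(48 \left(- \frac{1}{36}\right)\right)^{2} - 78 \cdot 48 \left(- \frac{1}{36}\right)\right) - 16058 = \left(-1728 + \left(- \frac{4}{3}\right)^{2} - -104\right) - 16058 = \left(-1728 + \frac{16}{9} + 104\right) - 16058 = - \frac{14600}{9} - 16058 = - \frac{159122}{9}$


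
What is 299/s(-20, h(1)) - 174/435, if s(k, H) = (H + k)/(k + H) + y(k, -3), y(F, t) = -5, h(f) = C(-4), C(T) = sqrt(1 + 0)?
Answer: -1503/20 ≈ -75.150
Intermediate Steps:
C(T) = 1 (C(T) = sqrt(1) = 1)
h(f) = 1
s(k, H) = -4 (s(k, H) = (H + k)/(k + H) - 5 = (H + k)/(H + k) - 5 = 1 - 5 = -4)
299/s(-20, h(1)) - 174/435 = 299/(-4) - 174/435 = 299*(-1/4) - 174*1/435 = -299/4 - 2/5 = -1503/20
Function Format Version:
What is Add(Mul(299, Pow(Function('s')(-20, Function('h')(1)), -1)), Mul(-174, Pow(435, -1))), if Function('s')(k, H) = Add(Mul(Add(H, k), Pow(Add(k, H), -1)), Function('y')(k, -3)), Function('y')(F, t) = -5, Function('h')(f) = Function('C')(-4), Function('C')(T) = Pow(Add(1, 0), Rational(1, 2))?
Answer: Rational(-1503, 20) ≈ -75.150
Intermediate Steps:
Function('C')(T) = 1 (Function('C')(T) = Pow(1, Rational(1, 2)) = 1)
Function('h')(f) = 1
Function('s')(k, H) = -4 (Function('s')(k, H) = Add(Mul(Add(H, k), Pow(Add(k, H), -1)), -5) = Add(Mul(Add(H, k), Pow(Add(H, k), -1)), -5) = Add(1, -5) = -4)
Add(Mul(299, Pow(Function('s')(-20, Function('h')(1)), -1)), Mul(-174, Pow(435, -1))) = Add(Mul(299, Pow(-4, -1)), Mul(-174, Pow(435, -1))) = Add(Mul(299, Rational(-1, 4)), Mul(-174, Rational(1, 435))) = Add(Rational(-299, 4), Rational(-2, 5)) = Rational(-1503, 20)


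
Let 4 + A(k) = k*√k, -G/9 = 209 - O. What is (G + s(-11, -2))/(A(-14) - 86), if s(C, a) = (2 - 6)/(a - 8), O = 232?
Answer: -9333/5422 + 7259*I*√14/27110 ≈ -1.7213 + 1.0019*I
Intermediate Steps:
G = 207 (G = -9*(209 - 1*232) = -9*(209 - 232) = -9*(-23) = 207)
s(C, a) = -4/(-8 + a)
A(k) = -4 + k^(3/2) (A(k) = -4 + k*√k = -4 + k^(3/2))
(G + s(-11, -2))/(A(-14) - 86) = (207 - 4/(-8 - 2))/((-4 + (-14)^(3/2)) - 86) = (207 - 4/(-10))/((-4 - 14*I*√14) - 86) = (207 - 4*(-⅒))/(-90 - 14*I*√14) = (207 + ⅖)/(-90 - 14*I*√14) = 1037/(5*(-90 - 14*I*√14))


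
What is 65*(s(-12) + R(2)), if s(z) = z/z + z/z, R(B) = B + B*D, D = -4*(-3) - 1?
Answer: 1690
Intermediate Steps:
D = 11 (D = 12 - 1 = 11)
R(B) = 12*B (R(B) = B + B*11 = B + 11*B = 12*B)
s(z) = 2 (s(z) = 1 + 1 = 2)
65*(s(-12) + R(2)) = 65*(2 + 12*2) = 65*(2 + 24) = 65*26 = 1690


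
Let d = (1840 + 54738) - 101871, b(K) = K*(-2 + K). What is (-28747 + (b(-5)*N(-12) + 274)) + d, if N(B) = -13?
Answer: -74221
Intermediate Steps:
d = -45293 (d = 56578 - 101871 = -45293)
(-28747 + (b(-5)*N(-12) + 274)) + d = (-28747 + (-5*(-2 - 5)*(-13) + 274)) - 45293 = (-28747 + (-5*(-7)*(-13) + 274)) - 45293 = (-28747 + (35*(-13) + 274)) - 45293 = (-28747 + (-455 + 274)) - 45293 = (-28747 - 181) - 45293 = -28928 - 45293 = -74221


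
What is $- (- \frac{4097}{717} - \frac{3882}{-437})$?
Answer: $- \frac{993005}{313329} \approx -3.1692$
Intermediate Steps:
$- (- \frac{4097}{717} - \frac{3882}{-437}) = - (\left(-4097\right) \frac{1}{717} - - \frac{3882}{437}) = - (- \frac{4097}{717} + \frac{3882}{437}) = \left(-1\right) \frac{993005}{313329} = - \frac{993005}{313329}$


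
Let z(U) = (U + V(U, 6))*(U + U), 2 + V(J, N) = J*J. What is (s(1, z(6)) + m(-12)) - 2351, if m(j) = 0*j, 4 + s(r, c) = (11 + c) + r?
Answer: -1863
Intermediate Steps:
V(J, N) = -2 + J**2 (V(J, N) = -2 + J*J = -2 + J**2)
z(U) = 2*U*(-2 + U + U**2) (z(U) = (U + (-2 + U**2))*(U + U) = (-2 + U + U**2)*(2*U) = 2*U*(-2 + U + U**2))
s(r, c) = 7 + c + r (s(r, c) = -4 + ((11 + c) + r) = -4 + (11 + c + r) = 7 + c + r)
m(j) = 0
(s(1, z(6)) + m(-12)) - 2351 = ((7 + 2*6*(-2 + 6 + 6**2) + 1) + 0) - 2351 = ((7 + 2*6*(-2 + 6 + 36) + 1) + 0) - 2351 = ((7 + 2*6*40 + 1) + 0) - 2351 = ((7 + 480 + 1) + 0) - 2351 = (488 + 0) - 2351 = 488 - 2351 = -1863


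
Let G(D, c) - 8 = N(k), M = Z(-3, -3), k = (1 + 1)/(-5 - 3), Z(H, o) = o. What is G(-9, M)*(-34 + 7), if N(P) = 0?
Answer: -216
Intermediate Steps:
k = -¼ (k = 2/(-8) = 2*(-⅛) = -¼ ≈ -0.25000)
M = -3
G(D, c) = 8 (G(D, c) = 8 + 0 = 8)
G(-9, M)*(-34 + 7) = 8*(-34 + 7) = 8*(-27) = -216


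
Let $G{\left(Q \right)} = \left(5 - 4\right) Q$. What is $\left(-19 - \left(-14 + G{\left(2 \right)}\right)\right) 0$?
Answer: $0$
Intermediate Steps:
$G{\left(Q \right)} = Q$ ($G{\left(Q \right)} = 1 Q = Q$)
$\left(-19 - \left(-14 + G{\left(2 \right)}\right)\right) 0 = \left(-19 + \left(14 - 2\right)\right) 0 = \left(-19 + 12\right) 0 = \left(-7\right) 0 = 0$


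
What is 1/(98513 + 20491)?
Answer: 1/119004 ≈ 8.4031e-6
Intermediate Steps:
1/(98513 + 20491) = 1/119004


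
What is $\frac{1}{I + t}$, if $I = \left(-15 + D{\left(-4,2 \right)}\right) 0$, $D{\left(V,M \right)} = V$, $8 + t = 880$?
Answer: $\frac{1}{872} \approx 0.0011468$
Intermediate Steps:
$t = 872$ ($t = -8 + 880 = 872$)
$I = 0$ ($I = \left(-15 - 4\right) 0 = \left(-19\right) 0 = 0$)
$\frac{1}{I + t} = \frac{1}{0 + 872} = \frac{1}{872}$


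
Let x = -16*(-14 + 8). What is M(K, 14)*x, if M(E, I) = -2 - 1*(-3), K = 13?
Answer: 96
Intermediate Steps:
M(E, I) = 1 (M(E, I) = -2 + 3 = 1)
x = 96 (x = -16*(-6) = 96)
M(K, 14)*x = 1*96 = 96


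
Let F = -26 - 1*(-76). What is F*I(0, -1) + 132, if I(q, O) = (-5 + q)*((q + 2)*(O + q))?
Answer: 632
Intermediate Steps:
I(q, O) = (-5 + q)*(2 + q)*(O + q) (I(q, O) = (-5 + q)*((2 + q)*(O + q)) = (-5 + q)*(2 + q)*(O + q))
F = 50 (F = -26 + 76 = 50)
F*I(0, -1) + 132 = 50*(0³ - 10*(-1) - 10*0 - 3*0² - 1*0² - 3*(-1)*0) + 132 = 50*(0 + 10 + 0 - 3*0 - 1*0 + 0) + 132 = 50*(0 + 10 + 0 + 0 + 0 + 0) + 132 = 50*10 + 132 = 500 + 132 = 632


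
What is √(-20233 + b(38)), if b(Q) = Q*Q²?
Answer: √34639 ≈ 186.12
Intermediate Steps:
b(Q) = Q³
√(-20233 + b(38)) = √(-20233 + 38³) = √(-20233 + 54872) = √34639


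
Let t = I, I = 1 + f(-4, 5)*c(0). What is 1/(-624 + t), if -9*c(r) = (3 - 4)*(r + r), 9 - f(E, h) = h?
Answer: -1/623 ≈ -0.0016051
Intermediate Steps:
f(E, h) = 9 - h
c(r) = 2*r/9 (c(r) = -(3 - 4)*(r + r)/9 = -(-1)*2*r/9 = -(-2)*r/9 = 2*r/9)
I = 1 (I = 1 + (9 - 1*5)*((2/9)*0) = 1 + (9 - 5)*0 = 1 + 4*0 = 1 + 0 = 1)
t = 1
1/(-624 + t) = 1/(-624 + 1) = 1/(-623) = -1/623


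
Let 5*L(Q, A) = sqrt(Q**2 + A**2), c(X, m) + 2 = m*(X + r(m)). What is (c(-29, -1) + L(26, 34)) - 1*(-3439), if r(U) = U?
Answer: 3467 + 2*sqrt(458)/5 ≈ 3475.6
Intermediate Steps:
c(X, m) = -2 + m*(X + m)
L(Q, A) = sqrt(A**2 + Q**2)/5 (L(Q, A) = sqrt(Q**2 + A**2)/5 = sqrt(A**2 + Q**2)/5)
(c(-29, -1) + L(26, 34)) - 1*(-3439) = ((-2 + (-1)**2 - 29*(-1)) + sqrt(34**2 + 26**2)/5) - 1*(-3439) = ((-2 + 1 + 29) + sqrt(1156 + 676)/5) + 3439 = (28 + sqrt(1832)/5) + 3439 = (28 + (2*sqrt(458))/5) + 3439 = (28 + 2*sqrt(458)/5) + 3439 = 3467 + 2*sqrt(458)/5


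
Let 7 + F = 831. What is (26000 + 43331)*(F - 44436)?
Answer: -3023663572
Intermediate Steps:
F = 824 (F = -7 + 831 = 824)
(26000 + 43331)*(F - 44436) = (26000 + 43331)*(824 - 44436) = 69331*(-43612) = -3023663572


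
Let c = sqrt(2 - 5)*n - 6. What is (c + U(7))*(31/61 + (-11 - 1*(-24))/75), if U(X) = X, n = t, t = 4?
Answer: 3118/4575 + 12472*I*sqrt(3)/4575 ≈ 0.68153 + 4.7218*I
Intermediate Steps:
n = 4
c = -6 + 4*I*sqrt(3) (c = sqrt(2 - 5)*4 - 6 = sqrt(-3)*4 - 6 = (I*sqrt(3))*4 - 6 = 4*I*sqrt(3) - 6 = -6 + 4*I*sqrt(3) ≈ -6.0 + 6.9282*I)
(c + U(7))*(31/61 + (-11 - 1*(-24))/75) = ((-6 + 4*I*sqrt(3)) + 7)*(31/61 + (-11 - 1*(-24))/75) = (1 + 4*I*sqrt(3))*(31*(1/61) + (-11 + 24)*(1/75)) = (1 + 4*I*sqrt(3))*(31/61 + 13*(1/75)) = (1 + 4*I*sqrt(3))*(31/61 + 13/75) = (1 + 4*I*sqrt(3))*(3118/4575) = 3118/4575 + 12472*I*sqrt(3)/4575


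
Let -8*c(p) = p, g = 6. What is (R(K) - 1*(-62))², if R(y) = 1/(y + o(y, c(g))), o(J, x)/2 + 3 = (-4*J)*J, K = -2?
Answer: 6145441/1600 ≈ 3840.9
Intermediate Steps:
c(p) = -p/8
o(J, x) = -6 - 8*J² (o(J, x) = -6 + 2*((-4*J)*J) = -6 + 2*(-4*J²) = -6 - 8*J²)
R(y) = 1/(-6 + y - 8*y²) (R(y) = 1/(y + (-6 - 8*y²)) = 1/(-6 + y - 8*y²))
(R(K) - 1*(-62))² = (-1/(6 - 1*(-2) + 8*(-2)²) - 1*(-62))² = (-1/(6 + 2 + 8*4) + 62)² = (-1/(6 + 2 + 32) + 62)² = (-1/40 + 62)² = (2479/40)² = 6145441/1600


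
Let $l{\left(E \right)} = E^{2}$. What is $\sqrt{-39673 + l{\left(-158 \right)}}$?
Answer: $i \sqrt{14709} \approx 121.28 i$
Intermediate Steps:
$\sqrt{-39673 + l{\left(-158 \right)}} = \sqrt{-39673 + \left(-158\right)^{2}} = \sqrt{-39673 + 24964} = \sqrt{-14709} = i \sqrt{14709}$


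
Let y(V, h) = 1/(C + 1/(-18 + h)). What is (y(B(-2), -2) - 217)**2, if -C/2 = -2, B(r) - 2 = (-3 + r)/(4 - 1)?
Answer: 293197129/6241 ≈ 46979.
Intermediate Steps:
B(r) = 1 + r/3 (B(r) = 2 + (-3 + r)/(4 - 1) = 2 + (-3 + r)/3 = 2 + (-3 + r)*(1/3) = 2 + (-1 + r/3) = 1 + r/3)
C = 4 (C = -2*(-2) = 4)
y(V, h) = 1/(4 + 1/(-18 + h))
(y(B(-2), -2) - 217)**2 = ((-18 - 2)/(-71 + 4*(-2)) - 217)**2 = (-20/(-71 - 8) - 217)**2 = (-20/(-79) - 217)**2 = (-1/79*(-20) - 217)**2 = (20/79 - 217)**2 = (-17123/79)**2 = 293197129/6241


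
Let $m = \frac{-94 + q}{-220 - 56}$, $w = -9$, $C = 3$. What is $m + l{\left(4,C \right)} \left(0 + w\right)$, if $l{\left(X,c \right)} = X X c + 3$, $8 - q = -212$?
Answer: $- \frac{21135}{46} \approx -459.46$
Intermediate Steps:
$q = 220$ ($q = 8 - -212 = 8 + 212 = 220$)
$l{\left(X,c \right)} = 3 + c X^{2}$ ($l{\left(X,c \right)} = X^{2} c + 3 = c X^{2} + 3 = 3 + c X^{2}$)
$m = - \frac{21}{46}$ ($m = \frac{-94 + 220}{-220 - 56} = \frac{126}{-276} = 126 \left(- \frac{1}{276}\right) = - \frac{21}{46} \approx -0.45652$)
$m + l{\left(4,C \right)} \left(0 + w\right) = - \frac{21}{46} + \left(3 + 3 \cdot 4^{2}\right) \left(0 - 9\right) = - \frac{21}{46} + \left(3 + 3 \cdot 16\right) \left(-9\right) = - \frac{21}{46} + \left(3 + 48\right) \left(-9\right) = - \frac{21}{46} + 51 \left(-9\right) = - \frac{21}{46} - 459 = - \frac{21135}{46}$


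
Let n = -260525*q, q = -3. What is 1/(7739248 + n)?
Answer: 1/8520823 ≈ 1.1736e-7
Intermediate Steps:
n = 781575 (n = -260525*(-3) = 781575)
1/(7739248 + n) = 1/(7739248 + 781575) = 1/8520823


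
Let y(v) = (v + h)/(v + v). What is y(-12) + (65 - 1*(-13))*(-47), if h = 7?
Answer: -87979/24 ≈ -3665.8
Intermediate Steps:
y(v) = (7 + v)/(2*v) (y(v) = (v + 7)/(v + v) = (7 + v)/((2*v)) = (7 + v)*(1/(2*v)) = (7 + v)/(2*v))
y(-12) + (65 - 1*(-13))*(-47) = (1/2)*(7 - 12)/(-12) + (65 - 1*(-13))*(-47) = (1/2)*(-1/12)*(-5) + (65 + 13)*(-47) = 5/24 + 78*(-47) = 5/24 - 3666 = -87979/24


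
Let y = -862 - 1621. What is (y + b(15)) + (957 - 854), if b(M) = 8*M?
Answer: -2260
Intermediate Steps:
y = -2483
(y + b(15)) + (957 - 854) = (-2483 + 8*15) + (957 - 854) = (-2483 + 120) + 103 = -2363 + 103 = -2260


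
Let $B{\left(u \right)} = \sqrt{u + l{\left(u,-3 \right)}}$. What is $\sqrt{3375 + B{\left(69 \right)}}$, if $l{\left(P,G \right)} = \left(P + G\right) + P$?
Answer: $\sqrt{3375 + 2 \sqrt{51}} \approx 58.218$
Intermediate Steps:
$l{\left(P,G \right)} = G + 2 P$ ($l{\left(P,G \right)} = \left(G + P\right) + P = G + 2 P$)
$B{\left(u \right)} = \sqrt{-3 + 3 u}$ ($B{\left(u \right)} = \sqrt{u + \left(-3 + 2 u\right)} = \sqrt{-3 + 3 u}$)
$\sqrt{3375 + B{\left(69 \right)}} = \sqrt{3375 + \sqrt{-3 + 3 \cdot 69}} = \sqrt{3375 + \sqrt{-3 + 207}} = \sqrt{3375 + \sqrt{204}} = \sqrt{3375 + 2 \sqrt{51}}$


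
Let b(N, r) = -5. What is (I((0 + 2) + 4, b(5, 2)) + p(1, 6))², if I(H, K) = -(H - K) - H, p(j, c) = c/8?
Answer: 4225/16 ≈ 264.06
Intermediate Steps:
p(j, c) = c/8 (p(j, c) = c*(⅛) = c/8)
I(H, K) = K - 2*H (I(H, K) = (K - H) - H = K - 2*H)
(I((0 + 2) + 4, b(5, 2)) + p(1, 6))² = ((-5 - 2*((0 + 2) + 4)) + (⅛)*6)² = ((-5 - 2*(2 + 4)) + ¾)² = ((-5 - 2*6) + ¾)² = ((-5 - 12) + ¾)² = (-17 + ¾)² = (-65/4)² = 4225/16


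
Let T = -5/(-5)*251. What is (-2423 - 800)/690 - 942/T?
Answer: -1458953/173190 ≈ -8.4240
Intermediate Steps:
T = 251 (T = -5*(-⅕)*251 = 1*251 = 251)
(-2423 - 800)/690 - 942/T = (-2423 - 800)/690 - 942/251 = -3223*1/690 - 942*1/251 = -3223/690 - 942/251 = -1458953/173190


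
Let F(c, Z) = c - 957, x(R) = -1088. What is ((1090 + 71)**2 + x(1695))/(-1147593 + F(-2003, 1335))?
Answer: -1346833/1150553 ≈ -1.1706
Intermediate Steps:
F(c, Z) = -957 + c
((1090 + 71)**2 + x(1695))/(-1147593 + F(-2003, 1335)) = ((1090 + 71)**2 - 1088)/(-1147593 + (-957 - 2003)) = (1161**2 - 1088)/(-1147593 - 2960) = (1347921 - 1088)/(-1150553) = 1346833*(-1/1150553) = -1346833/1150553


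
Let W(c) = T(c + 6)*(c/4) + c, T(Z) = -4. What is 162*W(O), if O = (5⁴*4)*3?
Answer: 0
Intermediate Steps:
O = 7500 (O = (625*4)*3 = 2500*3 = 7500)
W(c) = 0 (W(c) = -4*c/4 + c = -c + c = 0)
162*W(O) = 162*0 = 0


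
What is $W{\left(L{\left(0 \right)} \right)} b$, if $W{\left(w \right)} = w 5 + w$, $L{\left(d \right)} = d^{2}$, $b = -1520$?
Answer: $0$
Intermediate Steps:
$W{\left(w \right)} = 6 w$ ($W{\left(w \right)} = 5 w + w = 6 w$)
$W{\left(L{\left(0 \right)} \right)} b = 6 \cdot 0^{2} \left(-1520\right) = 6 \cdot 0 \left(-1520\right) = 0 \left(-1520\right) = 0$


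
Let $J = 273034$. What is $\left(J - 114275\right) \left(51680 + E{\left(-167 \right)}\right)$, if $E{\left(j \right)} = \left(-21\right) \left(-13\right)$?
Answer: $8248006327$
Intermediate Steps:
$E{\left(j \right)} = 273$
$\left(J - 114275\right) \left(51680 + E{\left(-167 \right)}\right) = \left(273034 - 114275\right) \left(51680 + 273\right) = 158759 \cdot 51953 = 8248006327$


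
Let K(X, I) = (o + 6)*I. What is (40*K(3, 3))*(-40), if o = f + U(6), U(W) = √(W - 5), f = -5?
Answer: -9600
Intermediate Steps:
U(W) = √(-5 + W)
o = -4 (o = -5 + √(-5 + 6) = -5 + √1 = -5 + 1 = -4)
K(X, I) = 2*I (K(X, I) = (-4 + 6)*I = 2*I)
(40*K(3, 3))*(-40) = (40*(2*3))*(-40) = (40*6)*(-40) = 240*(-40) = -9600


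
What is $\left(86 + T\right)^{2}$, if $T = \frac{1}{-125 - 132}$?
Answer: $\frac{488454201}{66049} \approx 7395.3$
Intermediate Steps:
$T = - \frac{1}{257}$ ($T = \frac{1}{-257} = - \frac{1}{257} \approx -0.0038911$)
$\left(86 + T\right)^{2} = \left(86 - \frac{1}{257}\right)^{2} = \left(\frac{22101}{257}\right)^{2} = \frac{488454201}{66049}$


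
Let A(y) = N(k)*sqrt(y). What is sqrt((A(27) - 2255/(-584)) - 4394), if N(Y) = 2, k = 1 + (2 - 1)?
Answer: sqrt(-374320786 + 511584*sqrt(3))/292 ≈ 66.18*I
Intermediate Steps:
k = 2 (k = 1 + 1 = 2)
A(y) = 2*sqrt(y)
sqrt((A(27) - 2255/(-584)) - 4394) = sqrt((2*sqrt(27) - 2255/(-584)) - 4394) = sqrt((2*(3*sqrt(3)) - 2255*(-1)/584) - 4394) = sqrt((6*sqrt(3) - 1*(-2255/584)) - 4394) = sqrt((6*sqrt(3) + 2255/584) - 4394) = sqrt((2255/584 + 6*sqrt(3)) - 4394) = sqrt(-2563841/584 + 6*sqrt(3))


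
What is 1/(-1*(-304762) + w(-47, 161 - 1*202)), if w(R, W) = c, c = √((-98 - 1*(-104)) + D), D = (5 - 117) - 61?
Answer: 304762/92879876811 - I*√167/92879876811 ≈ 3.2812e-6 - 1.3914e-10*I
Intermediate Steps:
D = -173 (D = -112 - 61 = -173)
c = I*√167 (c = √((-98 - 1*(-104)) - 173) = √((-98 + 104) - 173) = √(6 - 173) = √(-167) = I*√167 ≈ 12.923*I)
w(R, W) = I*√167
1/(-1*(-304762) + w(-47, 161 - 1*202)) = 1/(-1*(-304762) + I*√167) = 1/(304762 + I*√167)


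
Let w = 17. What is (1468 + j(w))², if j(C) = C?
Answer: 2205225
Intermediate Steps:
(1468 + j(w))² = (1468 + 17)² = 1485² = 2205225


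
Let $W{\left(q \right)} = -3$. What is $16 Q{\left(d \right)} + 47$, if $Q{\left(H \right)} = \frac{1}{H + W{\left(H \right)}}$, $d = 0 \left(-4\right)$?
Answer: $\frac{125}{3} \approx 41.667$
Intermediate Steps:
$d = 0$
$Q{\left(H \right)} = \frac{1}{-3 + H}$ ($Q{\left(H \right)} = \frac{1}{H - 3} = \frac{1}{-3 + H}$)
$16 Q{\left(d \right)} + 47 = \frac{16}{-3 + 0} + 47 = \frac{16}{-3} + 47 = 16 \left(- \frac{1}{3}\right) + 47 = - \frac{16}{3} + 47 = \frac{125}{3}$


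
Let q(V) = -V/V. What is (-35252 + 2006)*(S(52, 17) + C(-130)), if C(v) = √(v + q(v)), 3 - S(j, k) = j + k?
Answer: 2194236 - 33246*I*√131 ≈ 2.1942e+6 - 3.8052e+5*I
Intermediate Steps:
S(j, k) = 3 - j - k (S(j, k) = 3 - (j + k) = 3 + (-j - k) = 3 - j - k)
q(V) = -1 (q(V) = -1*1 = -1)
C(v) = √(-1 + v) (C(v) = √(v - 1) = √(-1 + v))
(-35252 + 2006)*(S(52, 17) + C(-130)) = (-35252 + 2006)*((3 - 1*52 - 1*17) + √(-1 - 130)) = -33246*((3 - 52 - 17) + √(-131)) = -33246*(-66 + I*√131) = 2194236 - 33246*I*√131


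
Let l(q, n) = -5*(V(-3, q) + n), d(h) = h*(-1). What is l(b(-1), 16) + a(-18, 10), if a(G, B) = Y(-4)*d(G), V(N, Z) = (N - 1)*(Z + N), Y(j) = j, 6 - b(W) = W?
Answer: -72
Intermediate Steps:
b(W) = 6 - W
d(h) = -h
V(N, Z) = (-1 + N)*(N + Z)
a(G, B) = 4*G (a(G, B) = -(-4)*G = 4*G)
l(q, n) = -60 - 5*n + 20*q (l(q, n) = -5*(((-3)**2 - 1*(-3) - q - 3*q) + n) = -5*((9 + 3 - q - 3*q) + n) = -5*((12 - 4*q) + n) = -5*(12 + n - 4*q) = -60 - 5*n + 20*q)
l(b(-1), 16) + a(-18, 10) = (-60 - 5*16 + 20*(6 - 1*(-1))) + 4*(-18) = (-60 - 80 + 20*(6 + 1)) - 72 = (-60 - 80 + 20*7) - 72 = (-60 - 80 + 140) - 72 = 0 - 72 = -72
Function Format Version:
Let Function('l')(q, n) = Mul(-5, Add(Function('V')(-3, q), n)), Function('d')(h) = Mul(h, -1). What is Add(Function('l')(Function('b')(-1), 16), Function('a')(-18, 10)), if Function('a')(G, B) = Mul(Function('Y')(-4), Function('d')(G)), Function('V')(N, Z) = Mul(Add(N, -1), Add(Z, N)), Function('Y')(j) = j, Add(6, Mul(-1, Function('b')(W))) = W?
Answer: -72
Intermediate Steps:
Function('b')(W) = Add(6, Mul(-1, W))
Function('d')(h) = Mul(-1, h)
Function('V')(N, Z) = Mul(Add(-1, N), Add(N, Z))
Function('a')(G, B) = Mul(4, G) (Function('a')(G, B) = Mul(-4, Mul(-1, G)) = Mul(4, G))
Function('l')(q, n) = Add(-60, Mul(-5, n), Mul(20, q)) (Function('l')(q, n) = Mul(-5, Add(Add(Pow(-3, 2), Mul(-1, -3), Mul(-1, q), Mul(-3, q)), n)) = Mul(-5, Add(Add(9, 3, Mul(-1, q), Mul(-3, q)), n)) = Mul(-5, Add(Add(12, Mul(-4, q)), n)) = Mul(-5, Add(12, n, Mul(-4, q))) = Add(-60, Mul(-5, n), Mul(20, q)))
Add(Function('l')(Function('b')(-1), 16), Function('a')(-18, 10)) = Add(Add(-60, Mul(-5, 16), Mul(20, Add(6, Mul(-1, -1)))), Mul(4, -18)) = Add(Add(-60, -80, Mul(20, Add(6, 1))), -72) = Add(Add(-60, -80, Mul(20, 7)), -72) = Add(Add(-60, -80, 140), -72) = Add(0, -72) = -72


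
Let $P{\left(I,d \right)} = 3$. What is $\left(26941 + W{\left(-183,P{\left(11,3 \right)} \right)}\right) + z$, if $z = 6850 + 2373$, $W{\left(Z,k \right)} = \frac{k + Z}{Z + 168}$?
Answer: $36176$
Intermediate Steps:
$W{\left(Z,k \right)} = \frac{Z + k}{168 + Z}$
$z = 9223$
$\left(26941 + W{\left(-183,P{\left(11,3 \right)} \right)}\right) + z = \left(26941 + \frac{-183 + 3}{168 - 183}\right) + 9223 = \left(26941 + \frac{1}{-15} \left(-180\right)\right) + 9223 = \left(26941 - -12\right) + 9223 = \left(26941 + 12\right) + 9223 = 26953 + 9223 = 36176$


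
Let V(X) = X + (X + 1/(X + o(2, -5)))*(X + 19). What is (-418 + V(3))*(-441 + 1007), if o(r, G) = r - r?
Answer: -580150/3 ≈ -1.9338e+5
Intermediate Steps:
o(r, G) = 0
V(X) = X + (19 + X)*(X + 1/X) (V(X) = X + (X + 1/(X + 0))*(X + 19) = X + (X + 1/X)*(19 + X) = X + (19 + X)*(X + 1/X))
(-418 + V(3))*(-441 + 1007) = (-418 + (1 + 3**2 + 19/3 + 20*3))*(-441 + 1007) = (-418 + (1 + 9 + 19*(1/3) + 60))*566 = (-418 + (1 + 9 + 19/3 + 60))*566 = (-418 + 229/3)*566 = -1025/3*566 = -580150/3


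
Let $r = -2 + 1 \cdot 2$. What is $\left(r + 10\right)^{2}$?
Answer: $100$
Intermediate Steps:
$r = 0$ ($r = -2 + 2 = 0$)
$\left(r + 10\right)^{2} = \left(0 + 10\right)^{2} = 10^{2} = 100$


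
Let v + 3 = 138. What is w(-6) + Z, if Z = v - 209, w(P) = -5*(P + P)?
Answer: -14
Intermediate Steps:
v = 135 (v = -3 + 138 = 135)
w(P) = -10*P
Z = -74 (Z = 135 - 209 = -74)
w(-6) + Z = -10*(-6) - 74 = 60 - 74 = -14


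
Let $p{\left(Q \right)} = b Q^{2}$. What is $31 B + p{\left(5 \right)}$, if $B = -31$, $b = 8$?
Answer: $-761$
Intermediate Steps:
$p{\left(Q \right)} = 8 Q^{2}$
$31 B + p{\left(5 \right)} = 31 \left(-31\right) + 8 \cdot 5^{2} = -961 + 8 \cdot 25 = -961 + 200 = -761$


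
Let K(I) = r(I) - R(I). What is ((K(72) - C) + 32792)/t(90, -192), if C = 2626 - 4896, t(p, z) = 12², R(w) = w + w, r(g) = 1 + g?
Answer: 34991/144 ≈ 242.99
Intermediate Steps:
R(w) = 2*w
t(p, z) = 144
K(I) = 1 - I (K(I) = (1 + I) - 2*I = 1 - I)
C = -2270
((K(72) - C) + 32792)/t(90, -192) = (((1 - 1*72) - 1*(-2270)) + 32792)/144 = (((1 - 72) + 2270) + 32792)*(1/144) = ((-71 + 2270) + 32792)*(1/144) = (2199 + 32792)*(1/144) = 34991*(1/144) = 34991/144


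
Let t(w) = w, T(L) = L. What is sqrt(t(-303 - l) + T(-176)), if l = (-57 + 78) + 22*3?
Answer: I*sqrt(566) ≈ 23.791*I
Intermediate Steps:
l = 87 (l = 21 + 66 = 87)
sqrt(t(-303 - l) + T(-176)) = sqrt((-303 - 1*87) - 176) = sqrt((-303 - 87) - 176) = sqrt(-390 - 176) = sqrt(-566) = I*sqrt(566)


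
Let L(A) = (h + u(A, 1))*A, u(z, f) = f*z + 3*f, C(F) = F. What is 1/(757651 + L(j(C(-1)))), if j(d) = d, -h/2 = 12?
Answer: 1/757673 ≈ 1.3198e-6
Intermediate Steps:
h = -24 (h = -2*12 = -24)
u(z, f) = 3*f + f*z
L(A) = A*(-21 + A) (L(A) = (-24 + 1*(3 + A))*A = (-24 + (3 + A))*A = (-21 + A)*A = A*(-21 + A))
1/(757651 + L(j(C(-1)))) = 1/(757651 - (-21 - 1)) = 1/(757651 - 1*(-22)) = 1/(757651 + 22) = 1/757673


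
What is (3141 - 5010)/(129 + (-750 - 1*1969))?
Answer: 267/370 ≈ 0.72162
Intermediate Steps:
(3141 - 5010)/(129 + (-750 - 1*1969)) = -1869/(129 + (-750 - 1969)) = -1869/(129 - 2719) = -1869/(-2590) = -1869*(-1/2590) = 267/370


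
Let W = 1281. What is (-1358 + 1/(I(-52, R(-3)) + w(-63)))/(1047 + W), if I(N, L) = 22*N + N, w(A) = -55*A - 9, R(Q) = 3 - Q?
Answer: -3069079/5261280 ≈ -0.58333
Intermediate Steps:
w(A) = -9 - 55*A
I(N, L) = 23*N
(-1358 + 1/(I(-52, R(-3)) + w(-63)))/(1047 + W) = (-1358 + 1/(23*(-52) + (-9 - 55*(-63))))/(1047 + 1281) = (-1358 + 1/(-1196 + (-9 + 3465)))/2328 = (-1358 + 1/(-1196 + 3456))*(1/2328) = (-1358 + 1/2260)*(1/2328) = -3069079/2260*1/2328 = -3069079/5261280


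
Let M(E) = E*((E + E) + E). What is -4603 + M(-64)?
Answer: 7685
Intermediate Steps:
M(E) = 3*E**2 (M(E) = E*(2*E + E) = E*(3*E) = 3*E**2)
-4603 + M(-64) = -4603 + 3*(-64)**2 = -4603 + 3*4096 = -4603 + 12288 = 7685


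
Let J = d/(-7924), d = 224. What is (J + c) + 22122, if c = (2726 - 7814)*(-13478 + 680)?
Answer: 18434151910/283 ≈ 6.5138e+7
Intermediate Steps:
c = 65116224 (c = -5088*(-12798) = 65116224)
J = -8/283 (J = 224/(-7924) = 224*(-1/7924) = -8/283 ≈ -0.028269)
(J + c) + 22122 = (-8/283 + 65116224) + 22122 = 18427891384/283 + 22122 = 18434151910/283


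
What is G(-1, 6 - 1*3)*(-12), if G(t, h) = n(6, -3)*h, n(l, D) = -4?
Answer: 144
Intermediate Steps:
G(t, h) = -4*h
G(-1, 6 - 1*3)*(-12) = -4*(6 - 1*3)*(-12) = -4*(6 - 3)*(-12) = -4*3*(-12) = -12*(-12) = 144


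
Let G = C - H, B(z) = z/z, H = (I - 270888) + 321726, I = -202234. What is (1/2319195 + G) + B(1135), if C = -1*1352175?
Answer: -2784838333709/2319195 ≈ -1.2008e+6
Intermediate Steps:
C = -1352175
H = -151396 (H = (-202234 - 270888) + 321726 = -473122 + 321726 = -151396)
B(z) = 1
G = -1200779 (G = -1352175 - 1*(-151396) = -1352175 + 151396 = -1200779)
(1/2319195 + G) + B(1135) = (1/2319195 - 1200779) + 1 = -2784840652904/2319195 + 1 = -2784838333709/2319195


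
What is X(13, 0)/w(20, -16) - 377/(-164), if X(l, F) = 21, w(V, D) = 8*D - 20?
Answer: 3272/1517 ≈ 2.1569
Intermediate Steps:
w(V, D) = -20 + 8*D
X(13, 0)/w(20, -16) - 377/(-164) = 21/(-20 + 8*(-16)) - 377/(-164) = 21/(-20 - 128) - 377*(-1/164) = 21/(-148) + 377/164 = 21*(-1/148) + 377/164 = -21/148 + 377/164 = 3272/1517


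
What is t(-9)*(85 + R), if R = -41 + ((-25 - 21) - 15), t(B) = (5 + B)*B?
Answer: -612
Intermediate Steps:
t(B) = B*(5 + B)
R = -102 (R = -41 + (-46 - 15) = -41 - 61 = -102)
t(-9)*(85 + R) = (-9*(5 - 9))*(85 - 102) = -9*(-4)*(-17) = 36*(-17) = -612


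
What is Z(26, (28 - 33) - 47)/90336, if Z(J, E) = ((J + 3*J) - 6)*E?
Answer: -637/11292 ≈ -0.056412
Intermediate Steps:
Z(J, E) = E*(-6 + 4*J) (Z(J, E) = (4*J - 6)*E = (-6 + 4*J)*E = E*(-6 + 4*J))
Z(26, (28 - 33) - 47)/90336 = (2*((28 - 33) - 47)*(-3 + 2*26))/90336 = (2*(-5 - 47)*(-3 + 52))*(1/90336) = (2*(-52)*49)*(1/90336) = -5096*1/90336 = -637/11292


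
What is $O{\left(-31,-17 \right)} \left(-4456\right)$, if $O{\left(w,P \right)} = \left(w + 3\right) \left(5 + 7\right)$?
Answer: $1497216$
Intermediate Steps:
$O{\left(w,P \right)} = 36 + 12 w$ ($O{\left(w,P \right)} = \left(3 + w\right) 12 = 36 + 12 w$)
$O{\left(-31,-17 \right)} \left(-4456\right) = \left(36 + 12 \left(-31\right)\right) \left(-4456\right) = \left(36 - 372\right) \left(-4456\right) = \left(-336\right) \left(-4456\right) = 1497216$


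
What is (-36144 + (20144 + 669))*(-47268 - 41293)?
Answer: 1357728691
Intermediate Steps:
(-36144 + (20144 + 669))*(-47268 - 41293) = (-36144 + 20813)*(-88561) = -15331*(-88561) = 1357728691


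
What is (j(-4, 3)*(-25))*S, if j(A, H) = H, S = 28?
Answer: -2100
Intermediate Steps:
(j(-4, 3)*(-25))*S = (3*(-25))*28 = -75*28 = -2100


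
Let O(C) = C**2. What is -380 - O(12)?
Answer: -524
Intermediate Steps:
-380 - O(12) = -380 - 1*12**2 = -380 - 1*144 = -380 - 144 = -524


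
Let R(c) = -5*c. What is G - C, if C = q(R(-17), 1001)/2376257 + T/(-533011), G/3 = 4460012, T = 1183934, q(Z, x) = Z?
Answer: 16946769993131722875/1266571119827 ≈ 1.3380e+7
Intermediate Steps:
G = 13380036 (G = 3*4460012 = 13380036)
C = -2813286149103/1266571119827 (C = -5*(-17)/2376257 + 1183934/(-533011) = 85*(1/2376257) + 1183934*(-1/533011) = 85/2376257 - 1183934/533011 = -2813286149103/1266571119827 ≈ -2.2212)
G - C = 13380036 - 1*(-2813286149103/1266571119827) = 13380036 + 2813286149103/1266571119827 = 16946769993131722875/1266571119827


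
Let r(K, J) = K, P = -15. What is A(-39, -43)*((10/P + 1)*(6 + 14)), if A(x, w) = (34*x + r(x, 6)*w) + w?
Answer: 6160/3 ≈ 2053.3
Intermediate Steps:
A(x, w) = w + 34*x + w*x (A(x, w) = (34*x + x*w) + w = (34*x + w*x) + w = w + 34*x + w*x)
A(-39, -43)*((10/P + 1)*(6 + 14)) = (-43 + 34*(-39) - 43*(-39))*((10/(-15) + 1)*(6 + 14)) = (-43 - 1326 + 1677)*((10*(-1/15) + 1)*20) = 308*((-⅔ + 1)*20) = 308*((⅓)*20) = 308*(20/3) = 6160/3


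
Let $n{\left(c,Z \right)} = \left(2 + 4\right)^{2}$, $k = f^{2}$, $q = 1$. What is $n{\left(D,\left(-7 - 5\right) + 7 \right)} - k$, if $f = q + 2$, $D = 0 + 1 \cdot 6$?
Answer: $27$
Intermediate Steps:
$D = 6$ ($D = 0 + 6 = 6$)
$f = 3$ ($f = 1 + 2 = 3$)
$k = 9$ ($k = 3^{2} = 9$)
$n{\left(c,Z \right)} = 36$ ($n{\left(c,Z \right)} = 6^{2} = 36$)
$n{\left(D,\left(-7 - 5\right) + 7 \right)} - k = 36 - 9 = 27$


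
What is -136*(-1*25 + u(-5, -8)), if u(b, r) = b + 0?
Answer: 4080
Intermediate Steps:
u(b, r) = b
-136*(-1*25 + u(-5, -8)) = -136*(-1*25 - 5) = -136*(-25 - 5) = -136*(-30) = 4080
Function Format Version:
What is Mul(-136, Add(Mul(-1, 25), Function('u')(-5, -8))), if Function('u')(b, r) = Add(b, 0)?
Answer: 4080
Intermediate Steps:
Function('u')(b, r) = b
Mul(-136, Add(Mul(-1, 25), Function('u')(-5, -8))) = Mul(-136, Add(Mul(-1, 25), -5)) = Mul(-136, Add(-25, -5)) = Mul(-136, -30) = 4080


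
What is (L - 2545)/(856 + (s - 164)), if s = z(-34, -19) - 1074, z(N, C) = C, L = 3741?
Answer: -1196/401 ≈ -2.9825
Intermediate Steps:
s = -1093 (s = -19 - 1074 = -1093)
(L - 2545)/(856 + (s - 164)) = (3741 - 2545)/(856 + (-1093 - 164)) = 1196/(856 - 1257) = 1196/(-401) = 1196*(-1/401) = -1196/401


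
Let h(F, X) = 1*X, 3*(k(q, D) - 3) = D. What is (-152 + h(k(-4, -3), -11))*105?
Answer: -17115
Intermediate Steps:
k(q, D) = 3 + D/3
h(F, X) = X
(-152 + h(k(-4, -3), -11))*105 = (-152 - 11)*105 = -163*105 = -17115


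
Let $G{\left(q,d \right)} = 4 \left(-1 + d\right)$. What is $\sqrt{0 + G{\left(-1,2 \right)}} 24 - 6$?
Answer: $42$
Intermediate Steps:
$G{\left(q,d \right)} = -4 + 4 d$
$\sqrt{0 + G{\left(-1,2 \right)}} 24 - 6 = \sqrt{0 + \left(-4 + 4 \cdot 2\right)} 24 - 6 = \sqrt{0 + \left(-4 + 8\right)} 24 - 6 = \sqrt{0 + 4} \cdot 24 - 6 = \sqrt{4} \cdot 24 - 6 = 2 \cdot 24 - 6 = 48 - 6 = 42$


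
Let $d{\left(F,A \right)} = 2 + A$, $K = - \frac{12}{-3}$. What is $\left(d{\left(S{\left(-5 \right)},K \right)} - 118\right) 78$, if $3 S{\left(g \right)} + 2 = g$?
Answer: $-8736$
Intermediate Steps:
$S{\left(g \right)} = - \frac{2}{3} + \frac{g}{3}$
$K = 4$ ($K = \left(-12\right) \left(- \frac{1}{3}\right) = 4$)
$\left(d{\left(S{\left(-5 \right)},K \right)} - 118\right) 78 = \left(\left(2 + 4\right) - 118\right) 78 = \left(6 - 118\right) 78 = \left(-112\right) 78 = -8736$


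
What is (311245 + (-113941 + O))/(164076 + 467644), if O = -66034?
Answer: 13127/63172 ≈ 0.20780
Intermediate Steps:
(311245 + (-113941 + O))/(164076 + 467644) = (311245 + (-113941 - 66034))/(164076 + 467644) = (311245 - 179975)/631720 = 131270*(1/631720) = 13127/63172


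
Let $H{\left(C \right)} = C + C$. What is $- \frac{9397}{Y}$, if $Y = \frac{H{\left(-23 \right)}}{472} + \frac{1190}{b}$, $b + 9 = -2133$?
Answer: $\frac{19959228}{1387} \approx 14390.0$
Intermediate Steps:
$H{\left(C \right)} = 2 C$
$b = -2142$ ($b = -9 - 2133 = -2142$)
$Y = - \frac{1387}{2124}$ ($Y = \frac{2 \left(-23\right)}{472} + \frac{1190}{-2142} = \left(-46\right) \frac{1}{472} + 1190 \left(- \frac{1}{2142}\right) = - \frac{23}{236} - \frac{5}{9} = - \frac{1387}{2124} \approx -0.65301$)
$- \frac{9397}{Y} = - \frac{9397}{- \frac{1387}{2124}} = \left(-9397\right) \left(- \frac{2124}{1387}\right) = \frac{19959228}{1387}$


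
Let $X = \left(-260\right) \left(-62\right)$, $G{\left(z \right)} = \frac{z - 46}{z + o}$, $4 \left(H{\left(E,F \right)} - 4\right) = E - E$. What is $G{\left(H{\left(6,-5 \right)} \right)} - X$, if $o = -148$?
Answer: $- \frac{386873}{24} \approx -16120.0$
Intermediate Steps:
$H{\left(E,F \right)} = 4$ ($H{\left(E,F \right)} = 4 + \frac{E - E}{4} = 4 + \frac{1}{4} \cdot 0 = 4 + 0 = 4$)
$G{\left(z \right)} = \frac{-46 + z}{-148 + z}$ ($G{\left(z \right)} = \frac{z - 46}{z - 148} = \frac{-46 + z}{-148 + z}$)
$X = 16120$
$G{\left(H{\left(6,-5 \right)} \right)} - X = \frac{-46 + 4}{-148 + 4} - 16120 = \frac{1}{-144} \left(-42\right) - 16120 = \left(- \frac{1}{144}\right) \left(-42\right) - 16120 = \frac{7}{24} - 16120 = - \frac{386873}{24}$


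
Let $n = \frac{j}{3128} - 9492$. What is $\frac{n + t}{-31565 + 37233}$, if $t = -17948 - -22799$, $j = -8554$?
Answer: $- \frac{558677}{681904} \approx -0.81929$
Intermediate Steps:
$t = 4851$ ($t = -17948 + 22799 = 4851$)
$n = - \frac{14849765}{1564}$ ($n = - \frac{8554}{3128} - 9492 = \left(-8554\right) \frac{1}{3128} - 9492 = - \frac{4277}{1564} - 9492 = - \frac{14849765}{1564} \approx -9494.7$)
$\frac{n + t}{-31565 + 37233} = \frac{- \frac{14849765}{1564} + 4851}{-31565 + 37233} = - \frac{7262801}{1564 \cdot 5668} = \left(- \frac{7262801}{1564}\right) \frac{1}{5668} = - \frac{558677}{681904}$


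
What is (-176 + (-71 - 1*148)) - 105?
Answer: -500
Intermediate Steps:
(-176 + (-71 - 1*148)) - 105 = (-176 + (-71 - 148)) - 105 = (-176 - 219) - 105 = -395 - 105 = -500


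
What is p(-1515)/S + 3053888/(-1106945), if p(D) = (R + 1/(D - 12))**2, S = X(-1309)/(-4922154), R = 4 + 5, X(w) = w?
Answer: 16331897474015169304/53629434080915 ≈ 3.0453e+5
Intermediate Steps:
R = 9
S = 1309/4922154 (S = -1309/(-4922154) = -1309*(-1/4922154) = 1309/4922154 ≈ 0.00026594)
p(D) = (9 + 1/(-12 + D))**2 (p(D) = (9 + 1/(D - 12))**2 = (9 + 1/(-12 + D))**2)
p(-1515)/S + 3053888/(-1106945) = ((-107 + 9*(-1515))**2/(-12 - 1515)**2)/(1309/4922154) + 3053888/(-1106945) = ((-107 - 13635)**2/(-1527)**2)*(4922154/1309) + 3053888*(-1/1106945) = ((-13742)**2*(1/2331729))*(4922154/1309) - 3053888/1106945 = (188842564*(1/2331729))*(4922154/1309) - 3053888/1106945 = (188842564/2331729)*(4922154/1309) - 3053888/1106945 = 103279131306984/339137029 - 3053888/1106945 = 16331897474015169304/53629434080915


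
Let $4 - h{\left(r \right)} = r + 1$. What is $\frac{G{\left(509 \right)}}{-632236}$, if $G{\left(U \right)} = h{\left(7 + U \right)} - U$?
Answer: $\frac{511}{316118} \approx 0.0016165$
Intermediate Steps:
$h{\left(r \right)} = 3 - r$ ($h{\left(r \right)} = 4 - \left(r + 1\right) = 4 - \left(1 + r\right) = 3 - r$)
$G{\left(U \right)} = -4 - 2 U$ ($G{\left(U \right)} = \left(3 - \left(7 + U\right)\right) - U = \left(-4 - U\right) - U = -4 - 2 U$)
$\frac{G{\left(509 \right)}}{-632236} = \frac{-4 - 1018}{-632236} = \left(-4 - 1018\right) \left(- \frac{1}{632236}\right) = \left(-1022\right) \left(- \frac{1}{632236}\right) = \frac{511}{316118}$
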